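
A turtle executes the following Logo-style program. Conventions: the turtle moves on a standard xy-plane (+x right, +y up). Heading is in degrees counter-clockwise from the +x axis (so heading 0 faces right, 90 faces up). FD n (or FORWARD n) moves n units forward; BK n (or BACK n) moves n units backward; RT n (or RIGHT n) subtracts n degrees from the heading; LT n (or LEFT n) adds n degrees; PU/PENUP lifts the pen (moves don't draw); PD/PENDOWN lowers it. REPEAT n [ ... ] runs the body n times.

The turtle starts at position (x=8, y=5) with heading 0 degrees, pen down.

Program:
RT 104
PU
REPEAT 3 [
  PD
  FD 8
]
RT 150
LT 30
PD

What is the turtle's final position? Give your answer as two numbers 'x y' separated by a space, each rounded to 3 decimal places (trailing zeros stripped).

Answer: 2.194 -18.287

Derivation:
Executing turtle program step by step:
Start: pos=(8,5), heading=0, pen down
RT 104: heading 0 -> 256
PU: pen up
REPEAT 3 [
  -- iteration 1/3 --
  PD: pen down
  FD 8: (8,5) -> (6.065,-2.762) [heading=256, draw]
  -- iteration 2/3 --
  PD: pen down
  FD 8: (6.065,-2.762) -> (4.129,-10.525) [heading=256, draw]
  -- iteration 3/3 --
  PD: pen down
  FD 8: (4.129,-10.525) -> (2.194,-18.287) [heading=256, draw]
]
RT 150: heading 256 -> 106
LT 30: heading 106 -> 136
PD: pen down
Final: pos=(2.194,-18.287), heading=136, 3 segment(s) drawn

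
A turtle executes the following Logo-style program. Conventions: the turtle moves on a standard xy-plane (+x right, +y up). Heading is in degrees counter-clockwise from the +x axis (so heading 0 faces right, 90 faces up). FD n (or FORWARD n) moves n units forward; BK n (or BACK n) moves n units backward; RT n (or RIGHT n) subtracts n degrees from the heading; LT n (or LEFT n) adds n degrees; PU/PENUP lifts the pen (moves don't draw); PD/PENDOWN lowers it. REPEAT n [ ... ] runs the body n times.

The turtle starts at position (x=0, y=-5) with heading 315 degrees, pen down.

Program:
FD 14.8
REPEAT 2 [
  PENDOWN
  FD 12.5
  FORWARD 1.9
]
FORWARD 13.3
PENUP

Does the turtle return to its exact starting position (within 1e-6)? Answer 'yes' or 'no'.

Answer: no

Derivation:
Executing turtle program step by step:
Start: pos=(0,-5), heading=315, pen down
FD 14.8: (0,-5) -> (10.465,-15.465) [heading=315, draw]
REPEAT 2 [
  -- iteration 1/2 --
  PD: pen down
  FD 12.5: (10.465,-15.465) -> (19.304,-24.304) [heading=315, draw]
  FD 1.9: (19.304,-24.304) -> (20.648,-25.648) [heading=315, draw]
  -- iteration 2/2 --
  PD: pen down
  FD 12.5: (20.648,-25.648) -> (29.486,-34.486) [heading=315, draw]
  FD 1.9: (29.486,-34.486) -> (30.83,-35.83) [heading=315, draw]
]
FD 13.3: (30.83,-35.83) -> (40.234,-45.234) [heading=315, draw]
PU: pen up
Final: pos=(40.234,-45.234), heading=315, 6 segment(s) drawn

Start position: (0, -5)
Final position: (40.234, -45.234)
Distance = 56.9; >= 1e-6 -> NOT closed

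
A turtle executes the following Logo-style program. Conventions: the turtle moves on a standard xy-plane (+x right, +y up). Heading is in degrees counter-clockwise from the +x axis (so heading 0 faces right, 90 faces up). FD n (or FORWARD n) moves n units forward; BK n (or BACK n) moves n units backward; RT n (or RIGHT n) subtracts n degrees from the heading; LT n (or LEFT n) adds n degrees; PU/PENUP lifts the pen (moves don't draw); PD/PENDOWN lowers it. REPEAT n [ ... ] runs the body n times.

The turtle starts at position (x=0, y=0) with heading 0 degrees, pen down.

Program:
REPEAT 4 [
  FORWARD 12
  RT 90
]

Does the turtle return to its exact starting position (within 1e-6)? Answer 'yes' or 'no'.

Executing turtle program step by step:
Start: pos=(0,0), heading=0, pen down
REPEAT 4 [
  -- iteration 1/4 --
  FD 12: (0,0) -> (12,0) [heading=0, draw]
  RT 90: heading 0 -> 270
  -- iteration 2/4 --
  FD 12: (12,0) -> (12,-12) [heading=270, draw]
  RT 90: heading 270 -> 180
  -- iteration 3/4 --
  FD 12: (12,-12) -> (0,-12) [heading=180, draw]
  RT 90: heading 180 -> 90
  -- iteration 4/4 --
  FD 12: (0,-12) -> (0,0) [heading=90, draw]
  RT 90: heading 90 -> 0
]
Final: pos=(0,0), heading=0, 4 segment(s) drawn

Start position: (0, 0)
Final position: (0, 0)
Distance = 0; < 1e-6 -> CLOSED

Answer: yes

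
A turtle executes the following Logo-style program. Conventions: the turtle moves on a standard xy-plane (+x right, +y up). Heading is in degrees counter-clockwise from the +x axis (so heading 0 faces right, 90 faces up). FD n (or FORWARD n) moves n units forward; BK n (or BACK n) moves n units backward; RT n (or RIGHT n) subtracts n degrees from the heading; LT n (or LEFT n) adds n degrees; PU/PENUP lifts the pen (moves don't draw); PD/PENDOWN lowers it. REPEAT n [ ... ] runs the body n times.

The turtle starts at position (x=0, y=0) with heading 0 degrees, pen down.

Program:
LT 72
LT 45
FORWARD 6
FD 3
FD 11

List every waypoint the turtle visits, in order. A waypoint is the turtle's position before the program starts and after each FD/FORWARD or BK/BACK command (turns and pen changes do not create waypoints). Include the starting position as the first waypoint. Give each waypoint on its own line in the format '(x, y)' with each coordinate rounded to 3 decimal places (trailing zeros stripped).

Executing turtle program step by step:
Start: pos=(0,0), heading=0, pen down
LT 72: heading 0 -> 72
LT 45: heading 72 -> 117
FD 6: (0,0) -> (-2.724,5.346) [heading=117, draw]
FD 3: (-2.724,5.346) -> (-4.086,8.019) [heading=117, draw]
FD 11: (-4.086,8.019) -> (-9.08,17.82) [heading=117, draw]
Final: pos=(-9.08,17.82), heading=117, 3 segment(s) drawn
Waypoints (4 total):
(0, 0)
(-2.724, 5.346)
(-4.086, 8.019)
(-9.08, 17.82)

Answer: (0, 0)
(-2.724, 5.346)
(-4.086, 8.019)
(-9.08, 17.82)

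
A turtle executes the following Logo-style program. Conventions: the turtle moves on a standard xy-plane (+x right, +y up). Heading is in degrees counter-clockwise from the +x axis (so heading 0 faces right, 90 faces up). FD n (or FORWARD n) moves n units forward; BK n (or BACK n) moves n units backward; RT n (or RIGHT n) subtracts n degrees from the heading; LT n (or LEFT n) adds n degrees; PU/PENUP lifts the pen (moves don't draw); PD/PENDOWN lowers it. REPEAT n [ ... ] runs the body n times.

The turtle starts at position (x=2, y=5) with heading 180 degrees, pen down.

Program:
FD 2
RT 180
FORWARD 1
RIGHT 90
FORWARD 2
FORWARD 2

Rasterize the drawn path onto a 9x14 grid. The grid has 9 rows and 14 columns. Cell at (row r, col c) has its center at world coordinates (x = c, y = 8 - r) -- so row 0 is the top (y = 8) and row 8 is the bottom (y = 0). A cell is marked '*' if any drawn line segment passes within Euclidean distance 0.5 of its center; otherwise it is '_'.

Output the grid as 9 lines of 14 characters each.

Answer: ______________
______________
______________
***___________
_*____________
_*____________
_*____________
_*____________
______________

Derivation:
Segment 0: (2,5) -> (0,5)
Segment 1: (0,5) -> (1,5)
Segment 2: (1,5) -> (1,3)
Segment 3: (1,3) -> (1,1)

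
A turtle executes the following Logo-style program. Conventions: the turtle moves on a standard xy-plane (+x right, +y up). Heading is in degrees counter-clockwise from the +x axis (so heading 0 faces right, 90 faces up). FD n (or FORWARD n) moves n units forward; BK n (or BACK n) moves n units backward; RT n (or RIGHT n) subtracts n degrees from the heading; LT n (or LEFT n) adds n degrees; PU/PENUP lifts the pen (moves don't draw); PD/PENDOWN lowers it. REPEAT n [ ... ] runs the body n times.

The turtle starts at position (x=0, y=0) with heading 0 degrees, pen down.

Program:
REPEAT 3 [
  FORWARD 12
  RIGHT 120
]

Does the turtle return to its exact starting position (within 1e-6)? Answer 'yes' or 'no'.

Answer: yes

Derivation:
Executing turtle program step by step:
Start: pos=(0,0), heading=0, pen down
REPEAT 3 [
  -- iteration 1/3 --
  FD 12: (0,0) -> (12,0) [heading=0, draw]
  RT 120: heading 0 -> 240
  -- iteration 2/3 --
  FD 12: (12,0) -> (6,-10.392) [heading=240, draw]
  RT 120: heading 240 -> 120
  -- iteration 3/3 --
  FD 12: (6,-10.392) -> (0,0) [heading=120, draw]
  RT 120: heading 120 -> 0
]
Final: pos=(0,0), heading=0, 3 segment(s) drawn

Start position: (0, 0)
Final position: (0, 0)
Distance = 0; < 1e-6 -> CLOSED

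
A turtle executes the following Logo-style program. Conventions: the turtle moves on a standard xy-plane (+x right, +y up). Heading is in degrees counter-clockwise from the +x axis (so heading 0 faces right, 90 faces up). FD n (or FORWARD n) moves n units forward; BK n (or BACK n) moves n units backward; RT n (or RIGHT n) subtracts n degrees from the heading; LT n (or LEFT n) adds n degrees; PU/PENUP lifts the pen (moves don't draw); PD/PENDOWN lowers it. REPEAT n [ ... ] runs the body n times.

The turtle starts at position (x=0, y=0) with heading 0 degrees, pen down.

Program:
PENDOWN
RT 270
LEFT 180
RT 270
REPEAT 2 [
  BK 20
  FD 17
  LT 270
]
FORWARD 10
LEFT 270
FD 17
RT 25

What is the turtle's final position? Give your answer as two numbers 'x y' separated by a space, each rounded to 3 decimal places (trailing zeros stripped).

Executing turtle program step by step:
Start: pos=(0,0), heading=0, pen down
PD: pen down
RT 270: heading 0 -> 90
LT 180: heading 90 -> 270
RT 270: heading 270 -> 0
REPEAT 2 [
  -- iteration 1/2 --
  BK 20: (0,0) -> (-20,0) [heading=0, draw]
  FD 17: (-20,0) -> (-3,0) [heading=0, draw]
  LT 270: heading 0 -> 270
  -- iteration 2/2 --
  BK 20: (-3,0) -> (-3,20) [heading=270, draw]
  FD 17: (-3,20) -> (-3,3) [heading=270, draw]
  LT 270: heading 270 -> 180
]
FD 10: (-3,3) -> (-13,3) [heading=180, draw]
LT 270: heading 180 -> 90
FD 17: (-13,3) -> (-13,20) [heading=90, draw]
RT 25: heading 90 -> 65
Final: pos=(-13,20), heading=65, 6 segment(s) drawn

Answer: -13 20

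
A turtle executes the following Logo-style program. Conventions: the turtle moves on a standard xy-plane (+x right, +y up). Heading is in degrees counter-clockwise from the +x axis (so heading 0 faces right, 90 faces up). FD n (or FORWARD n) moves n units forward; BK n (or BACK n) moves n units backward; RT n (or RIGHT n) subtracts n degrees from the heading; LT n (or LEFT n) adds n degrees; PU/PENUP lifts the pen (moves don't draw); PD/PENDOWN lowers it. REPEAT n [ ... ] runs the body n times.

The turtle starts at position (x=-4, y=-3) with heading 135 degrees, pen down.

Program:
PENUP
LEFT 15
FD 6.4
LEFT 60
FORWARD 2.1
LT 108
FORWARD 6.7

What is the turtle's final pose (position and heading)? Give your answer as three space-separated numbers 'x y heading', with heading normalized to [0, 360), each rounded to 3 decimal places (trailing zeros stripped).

Answer: -6.382 -5.333 318

Derivation:
Executing turtle program step by step:
Start: pos=(-4,-3), heading=135, pen down
PU: pen up
LT 15: heading 135 -> 150
FD 6.4: (-4,-3) -> (-9.543,0.2) [heading=150, move]
LT 60: heading 150 -> 210
FD 2.1: (-9.543,0.2) -> (-11.361,-0.85) [heading=210, move]
LT 108: heading 210 -> 318
FD 6.7: (-11.361,-0.85) -> (-6.382,-5.333) [heading=318, move]
Final: pos=(-6.382,-5.333), heading=318, 0 segment(s) drawn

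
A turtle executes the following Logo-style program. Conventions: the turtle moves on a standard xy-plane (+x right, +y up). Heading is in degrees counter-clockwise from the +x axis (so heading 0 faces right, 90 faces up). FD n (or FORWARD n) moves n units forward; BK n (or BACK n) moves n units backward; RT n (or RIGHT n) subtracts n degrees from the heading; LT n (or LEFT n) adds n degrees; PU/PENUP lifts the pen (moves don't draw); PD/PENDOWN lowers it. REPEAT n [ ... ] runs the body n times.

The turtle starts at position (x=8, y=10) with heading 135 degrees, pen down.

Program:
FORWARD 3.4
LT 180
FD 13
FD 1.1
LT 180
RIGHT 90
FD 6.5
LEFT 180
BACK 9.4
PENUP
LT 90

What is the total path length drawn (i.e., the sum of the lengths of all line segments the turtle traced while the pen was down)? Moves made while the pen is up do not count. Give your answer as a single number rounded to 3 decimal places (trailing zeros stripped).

Executing turtle program step by step:
Start: pos=(8,10), heading=135, pen down
FD 3.4: (8,10) -> (5.596,12.404) [heading=135, draw]
LT 180: heading 135 -> 315
FD 13: (5.596,12.404) -> (14.788,3.212) [heading=315, draw]
FD 1.1: (14.788,3.212) -> (15.566,2.434) [heading=315, draw]
LT 180: heading 315 -> 135
RT 90: heading 135 -> 45
FD 6.5: (15.566,2.434) -> (20.162,7.03) [heading=45, draw]
LT 180: heading 45 -> 225
BK 9.4: (20.162,7.03) -> (26.809,13.677) [heading=225, draw]
PU: pen up
LT 90: heading 225 -> 315
Final: pos=(26.809,13.677), heading=315, 5 segment(s) drawn

Segment lengths:
  seg 1: (8,10) -> (5.596,12.404), length = 3.4
  seg 2: (5.596,12.404) -> (14.788,3.212), length = 13
  seg 3: (14.788,3.212) -> (15.566,2.434), length = 1.1
  seg 4: (15.566,2.434) -> (20.162,7.03), length = 6.5
  seg 5: (20.162,7.03) -> (26.809,13.677), length = 9.4
Total = 33.4

Answer: 33.4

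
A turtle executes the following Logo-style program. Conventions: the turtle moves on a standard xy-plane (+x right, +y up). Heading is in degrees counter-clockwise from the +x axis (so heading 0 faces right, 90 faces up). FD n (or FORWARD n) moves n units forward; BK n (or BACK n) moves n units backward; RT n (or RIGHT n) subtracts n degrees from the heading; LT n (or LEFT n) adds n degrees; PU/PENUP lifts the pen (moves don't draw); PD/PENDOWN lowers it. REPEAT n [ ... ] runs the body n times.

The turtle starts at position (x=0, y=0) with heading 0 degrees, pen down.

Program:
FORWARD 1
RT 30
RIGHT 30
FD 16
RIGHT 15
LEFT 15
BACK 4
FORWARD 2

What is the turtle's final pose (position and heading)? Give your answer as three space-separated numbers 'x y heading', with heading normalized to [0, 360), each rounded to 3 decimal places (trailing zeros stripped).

Answer: 8 -12.124 300

Derivation:
Executing turtle program step by step:
Start: pos=(0,0), heading=0, pen down
FD 1: (0,0) -> (1,0) [heading=0, draw]
RT 30: heading 0 -> 330
RT 30: heading 330 -> 300
FD 16: (1,0) -> (9,-13.856) [heading=300, draw]
RT 15: heading 300 -> 285
LT 15: heading 285 -> 300
BK 4: (9,-13.856) -> (7,-10.392) [heading=300, draw]
FD 2: (7,-10.392) -> (8,-12.124) [heading=300, draw]
Final: pos=(8,-12.124), heading=300, 4 segment(s) drawn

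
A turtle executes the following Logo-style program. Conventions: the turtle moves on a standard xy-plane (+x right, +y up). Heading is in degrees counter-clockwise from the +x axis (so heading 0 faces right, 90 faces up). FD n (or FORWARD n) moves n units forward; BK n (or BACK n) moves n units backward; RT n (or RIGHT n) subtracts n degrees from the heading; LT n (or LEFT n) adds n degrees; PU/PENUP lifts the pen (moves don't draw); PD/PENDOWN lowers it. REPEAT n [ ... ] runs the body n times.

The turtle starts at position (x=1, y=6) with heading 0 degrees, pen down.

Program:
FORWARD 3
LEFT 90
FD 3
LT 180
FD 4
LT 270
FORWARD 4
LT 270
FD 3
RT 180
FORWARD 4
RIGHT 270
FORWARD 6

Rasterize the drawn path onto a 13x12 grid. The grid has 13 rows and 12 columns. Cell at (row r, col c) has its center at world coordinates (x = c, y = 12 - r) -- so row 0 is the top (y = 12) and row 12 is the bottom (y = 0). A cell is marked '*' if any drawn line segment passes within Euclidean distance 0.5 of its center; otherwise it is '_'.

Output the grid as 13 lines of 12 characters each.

Segment 0: (1,6) -> (4,6)
Segment 1: (4,6) -> (4,9)
Segment 2: (4,9) -> (4,5)
Segment 3: (4,5) -> (-0,5)
Segment 4: (-0,5) -> (0,8)
Segment 5: (0,8) -> (-0,4)
Segment 6: (-0,4) -> (6,4)

Answer: ____________
____________
____________
____*_______
*___*_______
*___*_______
*****_______
*****_______
*******_____
____________
____________
____________
____________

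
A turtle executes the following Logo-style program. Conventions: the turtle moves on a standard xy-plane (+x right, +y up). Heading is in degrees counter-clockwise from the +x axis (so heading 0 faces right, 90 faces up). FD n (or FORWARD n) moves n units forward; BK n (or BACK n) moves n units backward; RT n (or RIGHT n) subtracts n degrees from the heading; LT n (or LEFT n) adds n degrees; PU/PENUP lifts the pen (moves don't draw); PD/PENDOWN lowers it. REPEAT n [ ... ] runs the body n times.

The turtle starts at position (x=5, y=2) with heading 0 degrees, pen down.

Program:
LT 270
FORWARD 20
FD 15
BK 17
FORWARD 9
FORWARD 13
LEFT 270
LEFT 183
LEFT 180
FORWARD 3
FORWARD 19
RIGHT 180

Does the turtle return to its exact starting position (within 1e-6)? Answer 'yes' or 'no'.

Executing turtle program step by step:
Start: pos=(5,2), heading=0, pen down
LT 270: heading 0 -> 270
FD 20: (5,2) -> (5,-18) [heading=270, draw]
FD 15: (5,-18) -> (5,-33) [heading=270, draw]
BK 17: (5,-33) -> (5,-16) [heading=270, draw]
FD 9: (5,-16) -> (5,-25) [heading=270, draw]
FD 13: (5,-25) -> (5,-38) [heading=270, draw]
LT 270: heading 270 -> 180
LT 183: heading 180 -> 3
LT 180: heading 3 -> 183
FD 3: (5,-38) -> (2.004,-38.157) [heading=183, draw]
FD 19: (2.004,-38.157) -> (-16.97,-39.151) [heading=183, draw]
RT 180: heading 183 -> 3
Final: pos=(-16.97,-39.151), heading=3, 7 segment(s) drawn

Start position: (5, 2)
Final position: (-16.97, -39.151)
Distance = 46.649; >= 1e-6 -> NOT closed

Answer: no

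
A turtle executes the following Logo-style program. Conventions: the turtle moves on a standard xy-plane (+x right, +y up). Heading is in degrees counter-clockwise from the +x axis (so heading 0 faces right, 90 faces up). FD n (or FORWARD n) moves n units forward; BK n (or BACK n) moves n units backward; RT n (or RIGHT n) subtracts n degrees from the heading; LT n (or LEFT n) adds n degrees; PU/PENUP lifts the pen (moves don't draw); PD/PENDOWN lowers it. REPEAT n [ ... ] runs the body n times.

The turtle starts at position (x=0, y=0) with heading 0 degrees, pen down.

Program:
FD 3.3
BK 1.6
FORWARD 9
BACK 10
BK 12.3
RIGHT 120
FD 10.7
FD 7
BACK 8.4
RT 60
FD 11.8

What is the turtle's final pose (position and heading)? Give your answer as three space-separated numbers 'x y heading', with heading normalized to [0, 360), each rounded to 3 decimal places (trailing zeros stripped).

Answer: -28.05 -8.054 180

Derivation:
Executing turtle program step by step:
Start: pos=(0,0), heading=0, pen down
FD 3.3: (0,0) -> (3.3,0) [heading=0, draw]
BK 1.6: (3.3,0) -> (1.7,0) [heading=0, draw]
FD 9: (1.7,0) -> (10.7,0) [heading=0, draw]
BK 10: (10.7,0) -> (0.7,0) [heading=0, draw]
BK 12.3: (0.7,0) -> (-11.6,0) [heading=0, draw]
RT 120: heading 0 -> 240
FD 10.7: (-11.6,0) -> (-16.95,-9.266) [heading=240, draw]
FD 7: (-16.95,-9.266) -> (-20.45,-15.329) [heading=240, draw]
BK 8.4: (-20.45,-15.329) -> (-16.25,-8.054) [heading=240, draw]
RT 60: heading 240 -> 180
FD 11.8: (-16.25,-8.054) -> (-28.05,-8.054) [heading=180, draw]
Final: pos=(-28.05,-8.054), heading=180, 9 segment(s) drawn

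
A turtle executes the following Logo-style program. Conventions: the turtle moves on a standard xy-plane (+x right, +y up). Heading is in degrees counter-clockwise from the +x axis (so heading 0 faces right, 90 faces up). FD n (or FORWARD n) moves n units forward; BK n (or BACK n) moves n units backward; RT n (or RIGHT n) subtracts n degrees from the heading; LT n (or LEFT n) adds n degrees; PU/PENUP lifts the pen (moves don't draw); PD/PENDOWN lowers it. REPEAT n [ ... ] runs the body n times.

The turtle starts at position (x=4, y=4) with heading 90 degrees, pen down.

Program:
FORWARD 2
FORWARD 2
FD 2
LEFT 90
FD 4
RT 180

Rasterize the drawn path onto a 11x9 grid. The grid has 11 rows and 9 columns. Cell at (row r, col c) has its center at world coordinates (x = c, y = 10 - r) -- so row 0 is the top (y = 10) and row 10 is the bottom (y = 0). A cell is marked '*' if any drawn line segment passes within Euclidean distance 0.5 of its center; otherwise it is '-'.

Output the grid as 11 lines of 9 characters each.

Answer: *****----
----*----
----*----
----*----
----*----
----*----
----*----
---------
---------
---------
---------

Derivation:
Segment 0: (4,4) -> (4,6)
Segment 1: (4,6) -> (4,8)
Segment 2: (4,8) -> (4,10)
Segment 3: (4,10) -> (0,10)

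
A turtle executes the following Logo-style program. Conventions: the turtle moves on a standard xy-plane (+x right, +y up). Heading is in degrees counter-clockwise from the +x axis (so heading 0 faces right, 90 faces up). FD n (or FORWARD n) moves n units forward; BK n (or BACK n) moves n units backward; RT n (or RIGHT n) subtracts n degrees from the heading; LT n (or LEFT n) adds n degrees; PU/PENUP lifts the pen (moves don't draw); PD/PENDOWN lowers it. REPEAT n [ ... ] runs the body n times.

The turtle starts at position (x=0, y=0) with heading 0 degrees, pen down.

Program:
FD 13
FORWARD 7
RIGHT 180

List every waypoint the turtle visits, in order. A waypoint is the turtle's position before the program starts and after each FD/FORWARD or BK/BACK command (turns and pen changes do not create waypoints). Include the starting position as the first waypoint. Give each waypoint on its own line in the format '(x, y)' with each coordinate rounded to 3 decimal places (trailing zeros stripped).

Answer: (0, 0)
(13, 0)
(20, 0)

Derivation:
Executing turtle program step by step:
Start: pos=(0,0), heading=0, pen down
FD 13: (0,0) -> (13,0) [heading=0, draw]
FD 7: (13,0) -> (20,0) [heading=0, draw]
RT 180: heading 0 -> 180
Final: pos=(20,0), heading=180, 2 segment(s) drawn
Waypoints (3 total):
(0, 0)
(13, 0)
(20, 0)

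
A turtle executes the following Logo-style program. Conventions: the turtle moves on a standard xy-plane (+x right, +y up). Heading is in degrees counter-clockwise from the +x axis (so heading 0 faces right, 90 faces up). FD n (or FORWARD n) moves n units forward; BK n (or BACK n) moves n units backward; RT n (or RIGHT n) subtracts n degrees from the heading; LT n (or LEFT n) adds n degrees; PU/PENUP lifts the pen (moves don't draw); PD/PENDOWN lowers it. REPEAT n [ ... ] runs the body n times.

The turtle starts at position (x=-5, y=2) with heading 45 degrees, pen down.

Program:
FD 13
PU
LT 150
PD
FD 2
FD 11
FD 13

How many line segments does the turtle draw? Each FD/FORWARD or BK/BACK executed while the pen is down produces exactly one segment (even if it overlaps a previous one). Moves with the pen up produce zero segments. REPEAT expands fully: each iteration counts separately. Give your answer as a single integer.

Executing turtle program step by step:
Start: pos=(-5,2), heading=45, pen down
FD 13: (-5,2) -> (4.192,11.192) [heading=45, draw]
PU: pen up
LT 150: heading 45 -> 195
PD: pen down
FD 2: (4.192,11.192) -> (2.261,10.675) [heading=195, draw]
FD 11: (2.261,10.675) -> (-8.365,7.828) [heading=195, draw]
FD 13: (-8.365,7.828) -> (-20.922,4.463) [heading=195, draw]
Final: pos=(-20.922,4.463), heading=195, 4 segment(s) drawn
Segments drawn: 4

Answer: 4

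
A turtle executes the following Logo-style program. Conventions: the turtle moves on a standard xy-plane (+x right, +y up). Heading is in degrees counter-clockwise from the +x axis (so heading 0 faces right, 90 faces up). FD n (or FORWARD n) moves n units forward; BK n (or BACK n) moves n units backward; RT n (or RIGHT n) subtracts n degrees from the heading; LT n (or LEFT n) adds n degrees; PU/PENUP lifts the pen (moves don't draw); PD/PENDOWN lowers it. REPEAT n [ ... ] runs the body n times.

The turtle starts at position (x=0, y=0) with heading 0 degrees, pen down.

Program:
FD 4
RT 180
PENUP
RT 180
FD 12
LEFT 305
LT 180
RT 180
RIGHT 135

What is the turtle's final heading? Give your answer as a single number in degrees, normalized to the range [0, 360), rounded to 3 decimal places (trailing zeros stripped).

Answer: 170

Derivation:
Executing turtle program step by step:
Start: pos=(0,0), heading=0, pen down
FD 4: (0,0) -> (4,0) [heading=0, draw]
RT 180: heading 0 -> 180
PU: pen up
RT 180: heading 180 -> 0
FD 12: (4,0) -> (16,0) [heading=0, move]
LT 305: heading 0 -> 305
LT 180: heading 305 -> 125
RT 180: heading 125 -> 305
RT 135: heading 305 -> 170
Final: pos=(16,0), heading=170, 1 segment(s) drawn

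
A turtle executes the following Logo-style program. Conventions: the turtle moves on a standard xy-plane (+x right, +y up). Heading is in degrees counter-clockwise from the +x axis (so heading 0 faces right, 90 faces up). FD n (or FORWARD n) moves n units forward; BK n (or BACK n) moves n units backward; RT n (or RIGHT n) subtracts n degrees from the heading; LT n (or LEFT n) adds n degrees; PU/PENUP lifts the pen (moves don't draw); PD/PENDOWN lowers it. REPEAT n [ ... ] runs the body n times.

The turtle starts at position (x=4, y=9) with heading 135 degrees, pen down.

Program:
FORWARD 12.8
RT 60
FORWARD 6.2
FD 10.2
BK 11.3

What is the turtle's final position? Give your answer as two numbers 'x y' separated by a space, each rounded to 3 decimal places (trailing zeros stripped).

Answer: -3.731 22.977

Derivation:
Executing turtle program step by step:
Start: pos=(4,9), heading=135, pen down
FD 12.8: (4,9) -> (-5.051,18.051) [heading=135, draw]
RT 60: heading 135 -> 75
FD 6.2: (-5.051,18.051) -> (-3.446,24.04) [heading=75, draw]
FD 10.2: (-3.446,24.04) -> (-0.806,33.892) [heading=75, draw]
BK 11.3: (-0.806,33.892) -> (-3.731,22.977) [heading=75, draw]
Final: pos=(-3.731,22.977), heading=75, 4 segment(s) drawn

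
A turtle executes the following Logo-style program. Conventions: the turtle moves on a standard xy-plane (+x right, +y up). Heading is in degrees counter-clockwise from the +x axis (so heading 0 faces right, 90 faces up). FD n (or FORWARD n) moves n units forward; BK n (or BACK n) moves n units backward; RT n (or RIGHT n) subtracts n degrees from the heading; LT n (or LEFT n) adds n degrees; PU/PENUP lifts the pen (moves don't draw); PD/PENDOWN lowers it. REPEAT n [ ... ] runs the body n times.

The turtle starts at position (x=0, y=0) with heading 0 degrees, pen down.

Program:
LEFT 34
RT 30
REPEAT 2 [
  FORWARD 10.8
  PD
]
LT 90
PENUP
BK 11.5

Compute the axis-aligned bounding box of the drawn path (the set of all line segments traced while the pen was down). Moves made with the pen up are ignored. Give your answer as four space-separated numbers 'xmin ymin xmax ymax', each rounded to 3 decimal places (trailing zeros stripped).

Executing turtle program step by step:
Start: pos=(0,0), heading=0, pen down
LT 34: heading 0 -> 34
RT 30: heading 34 -> 4
REPEAT 2 [
  -- iteration 1/2 --
  FD 10.8: (0,0) -> (10.774,0.753) [heading=4, draw]
  PD: pen down
  -- iteration 2/2 --
  FD 10.8: (10.774,0.753) -> (21.547,1.507) [heading=4, draw]
  PD: pen down
]
LT 90: heading 4 -> 94
PU: pen up
BK 11.5: (21.547,1.507) -> (22.35,-9.965) [heading=94, move]
Final: pos=(22.35,-9.965), heading=94, 2 segment(s) drawn

Segment endpoints: x in {0, 10.774, 21.547}, y in {0, 0.753, 1.507}
xmin=0, ymin=0, xmax=21.547, ymax=1.507

Answer: 0 0 21.547 1.507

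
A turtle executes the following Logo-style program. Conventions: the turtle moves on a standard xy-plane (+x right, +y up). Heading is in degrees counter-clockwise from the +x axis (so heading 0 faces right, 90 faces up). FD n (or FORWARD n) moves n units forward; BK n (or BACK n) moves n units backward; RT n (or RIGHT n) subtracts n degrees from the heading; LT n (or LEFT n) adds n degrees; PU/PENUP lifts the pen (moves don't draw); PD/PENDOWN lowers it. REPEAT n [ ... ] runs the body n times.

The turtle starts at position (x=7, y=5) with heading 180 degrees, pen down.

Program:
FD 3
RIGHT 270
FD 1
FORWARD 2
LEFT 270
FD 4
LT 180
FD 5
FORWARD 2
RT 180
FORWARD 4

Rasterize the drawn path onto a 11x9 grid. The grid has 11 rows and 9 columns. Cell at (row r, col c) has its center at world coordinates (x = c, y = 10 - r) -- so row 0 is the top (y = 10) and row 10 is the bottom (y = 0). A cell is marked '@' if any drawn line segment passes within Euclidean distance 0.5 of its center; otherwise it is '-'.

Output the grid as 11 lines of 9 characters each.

Segment 0: (7,5) -> (4,5)
Segment 1: (4,5) -> (4,4)
Segment 2: (4,4) -> (4,2)
Segment 3: (4,2) -> (0,2)
Segment 4: (0,2) -> (5,2)
Segment 5: (5,2) -> (7,2)
Segment 6: (7,2) -> (3,2)

Answer: ---------
---------
---------
---------
---------
----@@@@-
----@----
----@----
@@@@@@@@-
---------
---------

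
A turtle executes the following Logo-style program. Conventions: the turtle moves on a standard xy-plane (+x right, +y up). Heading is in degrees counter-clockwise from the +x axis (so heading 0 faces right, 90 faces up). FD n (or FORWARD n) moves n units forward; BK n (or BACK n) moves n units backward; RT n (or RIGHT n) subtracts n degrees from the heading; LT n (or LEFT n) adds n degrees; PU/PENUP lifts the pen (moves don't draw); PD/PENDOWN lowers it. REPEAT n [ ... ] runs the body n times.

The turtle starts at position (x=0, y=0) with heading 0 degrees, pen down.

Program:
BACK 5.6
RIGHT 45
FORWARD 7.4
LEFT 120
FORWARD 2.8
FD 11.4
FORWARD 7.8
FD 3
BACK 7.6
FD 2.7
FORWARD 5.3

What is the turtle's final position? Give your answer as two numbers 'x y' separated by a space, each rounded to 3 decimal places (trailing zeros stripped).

Executing turtle program step by step:
Start: pos=(0,0), heading=0, pen down
BK 5.6: (0,0) -> (-5.6,0) [heading=0, draw]
RT 45: heading 0 -> 315
FD 7.4: (-5.6,0) -> (-0.367,-5.233) [heading=315, draw]
LT 120: heading 315 -> 75
FD 2.8: (-0.367,-5.233) -> (0.357,-2.528) [heading=75, draw]
FD 11.4: (0.357,-2.528) -> (3.308,8.484) [heading=75, draw]
FD 7.8: (3.308,8.484) -> (5.327,16.018) [heading=75, draw]
FD 3: (5.327,16.018) -> (6.103,18.916) [heading=75, draw]
BK 7.6: (6.103,18.916) -> (4.136,11.575) [heading=75, draw]
FD 2.7: (4.136,11.575) -> (4.835,14.183) [heading=75, draw]
FD 5.3: (4.835,14.183) -> (6.207,19.302) [heading=75, draw]
Final: pos=(6.207,19.302), heading=75, 9 segment(s) drawn

Answer: 6.207 19.302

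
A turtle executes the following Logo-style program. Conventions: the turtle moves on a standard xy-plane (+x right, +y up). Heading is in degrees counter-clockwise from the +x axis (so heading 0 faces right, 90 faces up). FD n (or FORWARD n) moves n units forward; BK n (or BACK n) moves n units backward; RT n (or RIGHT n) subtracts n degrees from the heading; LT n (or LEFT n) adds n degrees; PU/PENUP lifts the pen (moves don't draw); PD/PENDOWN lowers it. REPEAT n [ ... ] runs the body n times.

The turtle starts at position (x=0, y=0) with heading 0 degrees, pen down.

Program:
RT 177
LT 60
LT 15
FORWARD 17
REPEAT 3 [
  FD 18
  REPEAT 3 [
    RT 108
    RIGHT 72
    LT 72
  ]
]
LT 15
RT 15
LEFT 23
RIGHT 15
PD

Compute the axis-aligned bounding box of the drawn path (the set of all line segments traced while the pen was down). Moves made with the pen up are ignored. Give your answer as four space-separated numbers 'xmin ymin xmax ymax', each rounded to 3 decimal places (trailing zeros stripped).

Executing turtle program step by step:
Start: pos=(0,0), heading=0, pen down
RT 177: heading 0 -> 183
LT 60: heading 183 -> 243
LT 15: heading 243 -> 258
FD 17: (0,0) -> (-3.534,-16.629) [heading=258, draw]
REPEAT 3 [
  -- iteration 1/3 --
  FD 18: (-3.534,-16.629) -> (-7.277,-34.235) [heading=258, draw]
  REPEAT 3 [
    -- iteration 1/3 --
    RT 108: heading 258 -> 150
    RT 72: heading 150 -> 78
    LT 72: heading 78 -> 150
    -- iteration 2/3 --
    RT 108: heading 150 -> 42
    RT 72: heading 42 -> 330
    LT 72: heading 330 -> 42
    -- iteration 3/3 --
    RT 108: heading 42 -> 294
    RT 72: heading 294 -> 222
    LT 72: heading 222 -> 294
  ]
  -- iteration 2/3 --
  FD 18: (-7.277,-34.235) -> (0.044,-50.679) [heading=294, draw]
  REPEAT 3 [
    -- iteration 1/3 --
    RT 108: heading 294 -> 186
    RT 72: heading 186 -> 114
    LT 72: heading 114 -> 186
    -- iteration 2/3 --
    RT 108: heading 186 -> 78
    RT 72: heading 78 -> 6
    LT 72: heading 6 -> 78
    -- iteration 3/3 --
    RT 108: heading 78 -> 330
    RT 72: heading 330 -> 258
    LT 72: heading 258 -> 330
  ]
  -- iteration 3/3 --
  FD 18: (0.044,-50.679) -> (15.633,-59.679) [heading=330, draw]
  REPEAT 3 [
    -- iteration 1/3 --
    RT 108: heading 330 -> 222
    RT 72: heading 222 -> 150
    LT 72: heading 150 -> 222
    -- iteration 2/3 --
    RT 108: heading 222 -> 114
    RT 72: heading 114 -> 42
    LT 72: heading 42 -> 114
    -- iteration 3/3 --
    RT 108: heading 114 -> 6
    RT 72: heading 6 -> 294
    LT 72: heading 294 -> 6
  ]
]
LT 15: heading 6 -> 21
RT 15: heading 21 -> 6
LT 23: heading 6 -> 29
RT 15: heading 29 -> 14
PD: pen down
Final: pos=(15.633,-59.679), heading=14, 4 segment(s) drawn

Segment endpoints: x in {-7.277, -3.534, 0, 0.044, 15.633}, y in {-59.679, -50.679, -34.235, -16.629, 0}
xmin=-7.277, ymin=-59.679, xmax=15.633, ymax=0

Answer: -7.277 -59.679 15.633 0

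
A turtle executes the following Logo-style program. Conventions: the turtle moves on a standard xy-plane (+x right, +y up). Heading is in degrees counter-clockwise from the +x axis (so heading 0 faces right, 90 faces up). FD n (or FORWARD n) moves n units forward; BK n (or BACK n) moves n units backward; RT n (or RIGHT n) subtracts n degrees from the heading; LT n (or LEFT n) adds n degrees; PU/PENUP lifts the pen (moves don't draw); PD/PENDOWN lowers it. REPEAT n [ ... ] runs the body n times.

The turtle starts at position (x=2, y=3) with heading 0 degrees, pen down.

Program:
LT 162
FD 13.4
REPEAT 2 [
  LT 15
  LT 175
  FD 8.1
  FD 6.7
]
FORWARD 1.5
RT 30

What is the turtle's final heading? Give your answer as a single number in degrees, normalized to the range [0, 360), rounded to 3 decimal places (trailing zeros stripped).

Executing turtle program step by step:
Start: pos=(2,3), heading=0, pen down
LT 162: heading 0 -> 162
FD 13.4: (2,3) -> (-10.744,7.141) [heading=162, draw]
REPEAT 2 [
  -- iteration 1/2 --
  LT 15: heading 162 -> 177
  LT 175: heading 177 -> 352
  FD 8.1: (-10.744,7.141) -> (-2.723,6.014) [heading=352, draw]
  FD 6.7: (-2.723,6.014) -> (3.912,5.081) [heading=352, draw]
  -- iteration 2/2 --
  LT 15: heading 352 -> 7
  LT 175: heading 7 -> 182
  FD 8.1: (3.912,5.081) -> (-4.183,4.798) [heading=182, draw]
  FD 6.7: (-4.183,4.798) -> (-10.879,4.565) [heading=182, draw]
]
FD 1.5: (-10.879,4.565) -> (-12.378,4.512) [heading=182, draw]
RT 30: heading 182 -> 152
Final: pos=(-12.378,4.512), heading=152, 6 segment(s) drawn

Answer: 152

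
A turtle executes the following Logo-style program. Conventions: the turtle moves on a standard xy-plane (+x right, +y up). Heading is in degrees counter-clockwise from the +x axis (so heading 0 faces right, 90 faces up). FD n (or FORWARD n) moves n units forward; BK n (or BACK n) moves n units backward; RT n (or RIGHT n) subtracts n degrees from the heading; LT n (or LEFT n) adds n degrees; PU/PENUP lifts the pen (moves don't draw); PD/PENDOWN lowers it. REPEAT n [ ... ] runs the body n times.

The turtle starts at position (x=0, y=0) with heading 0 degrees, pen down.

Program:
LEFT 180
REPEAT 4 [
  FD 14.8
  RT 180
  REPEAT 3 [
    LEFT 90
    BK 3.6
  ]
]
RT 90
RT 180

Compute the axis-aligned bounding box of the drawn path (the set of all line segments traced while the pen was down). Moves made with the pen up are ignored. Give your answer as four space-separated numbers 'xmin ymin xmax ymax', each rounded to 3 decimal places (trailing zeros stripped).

Executing turtle program step by step:
Start: pos=(0,0), heading=0, pen down
LT 180: heading 0 -> 180
REPEAT 4 [
  -- iteration 1/4 --
  FD 14.8: (0,0) -> (-14.8,0) [heading=180, draw]
  RT 180: heading 180 -> 0
  REPEAT 3 [
    -- iteration 1/3 --
    LT 90: heading 0 -> 90
    BK 3.6: (-14.8,0) -> (-14.8,-3.6) [heading=90, draw]
    -- iteration 2/3 --
    LT 90: heading 90 -> 180
    BK 3.6: (-14.8,-3.6) -> (-11.2,-3.6) [heading=180, draw]
    -- iteration 3/3 --
    LT 90: heading 180 -> 270
    BK 3.6: (-11.2,-3.6) -> (-11.2,0) [heading=270, draw]
  ]
  -- iteration 2/4 --
  FD 14.8: (-11.2,0) -> (-11.2,-14.8) [heading=270, draw]
  RT 180: heading 270 -> 90
  REPEAT 3 [
    -- iteration 1/3 --
    LT 90: heading 90 -> 180
    BK 3.6: (-11.2,-14.8) -> (-7.6,-14.8) [heading=180, draw]
    -- iteration 2/3 --
    LT 90: heading 180 -> 270
    BK 3.6: (-7.6,-14.8) -> (-7.6,-11.2) [heading=270, draw]
    -- iteration 3/3 --
    LT 90: heading 270 -> 0
    BK 3.6: (-7.6,-11.2) -> (-11.2,-11.2) [heading=0, draw]
  ]
  -- iteration 3/4 --
  FD 14.8: (-11.2,-11.2) -> (3.6,-11.2) [heading=0, draw]
  RT 180: heading 0 -> 180
  REPEAT 3 [
    -- iteration 1/3 --
    LT 90: heading 180 -> 270
    BK 3.6: (3.6,-11.2) -> (3.6,-7.6) [heading=270, draw]
    -- iteration 2/3 --
    LT 90: heading 270 -> 0
    BK 3.6: (3.6,-7.6) -> (0,-7.6) [heading=0, draw]
    -- iteration 3/3 --
    LT 90: heading 0 -> 90
    BK 3.6: (0,-7.6) -> (0,-11.2) [heading=90, draw]
  ]
  -- iteration 4/4 --
  FD 14.8: (0,-11.2) -> (0,3.6) [heading=90, draw]
  RT 180: heading 90 -> 270
  REPEAT 3 [
    -- iteration 1/3 --
    LT 90: heading 270 -> 0
    BK 3.6: (0,3.6) -> (-3.6,3.6) [heading=0, draw]
    -- iteration 2/3 --
    LT 90: heading 0 -> 90
    BK 3.6: (-3.6,3.6) -> (-3.6,0) [heading=90, draw]
    -- iteration 3/3 --
    LT 90: heading 90 -> 180
    BK 3.6: (-3.6,0) -> (0,0) [heading=180, draw]
  ]
]
RT 90: heading 180 -> 90
RT 180: heading 90 -> 270
Final: pos=(0,0), heading=270, 16 segment(s) drawn

Segment endpoints: x in {-14.8, -11.2, -11.2, -7.6, -7.6, -3.6, -3.6, 0, 0, 0, 0, 0, 3.6, 3.6}, y in {-14.8, -11.2, -11.2, -7.6, -7.6, -3.6, -3.6, 0, 0, 0, 0, 0, 3.6, 3.6}
xmin=-14.8, ymin=-14.8, xmax=3.6, ymax=3.6

Answer: -14.8 -14.8 3.6 3.6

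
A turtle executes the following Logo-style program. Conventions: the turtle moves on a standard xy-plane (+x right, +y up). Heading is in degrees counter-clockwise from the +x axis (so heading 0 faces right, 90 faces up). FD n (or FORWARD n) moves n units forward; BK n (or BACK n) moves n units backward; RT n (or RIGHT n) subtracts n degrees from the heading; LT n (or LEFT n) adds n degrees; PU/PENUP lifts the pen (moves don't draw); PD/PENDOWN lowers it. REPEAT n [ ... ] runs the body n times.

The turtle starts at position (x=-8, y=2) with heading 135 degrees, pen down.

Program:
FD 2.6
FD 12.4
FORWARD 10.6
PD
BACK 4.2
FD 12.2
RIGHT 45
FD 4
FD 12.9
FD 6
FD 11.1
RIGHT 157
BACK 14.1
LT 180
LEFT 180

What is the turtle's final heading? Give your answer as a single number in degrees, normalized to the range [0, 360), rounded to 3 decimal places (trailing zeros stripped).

Answer: 293

Derivation:
Executing turtle program step by step:
Start: pos=(-8,2), heading=135, pen down
FD 2.6: (-8,2) -> (-9.838,3.838) [heading=135, draw]
FD 12.4: (-9.838,3.838) -> (-18.607,12.607) [heading=135, draw]
FD 10.6: (-18.607,12.607) -> (-26.102,20.102) [heading=135, draw]
PD: pen down
BK 4.2: (-26.102,20.102) -> (-23.132,17.132) [heading=135, draw]
FD 12.2: (-23.132,17.132) -> (-31.759,25.759) [heading=135, draw]
RT 45: heading 135 -> 90
FD 4: (-31.759,25.759) -> (-31.759,29.759) [heading=90, draw]
FD 12.9: (-31.759,29.759) -> (-31.759,42.659) [heading=90, draw]
FD 6: (-31.759,42.659) -> (-31.759,48.659) [heading=90, draw]
FD 11.1: (-31.759,48.659) -> (-31.759,59.759) [heading=90, draw]
RT 157: heading 90 -> 293
BK 14.1: (-31.759,59.759) -> (-37.268,72.738) [heading=293, draw]
LT 180: heading 293 -> 113
LT 180: heading 113 -> 293
Final: pos=(-37.268,72.738), heading=293, 10 segment(s) drawn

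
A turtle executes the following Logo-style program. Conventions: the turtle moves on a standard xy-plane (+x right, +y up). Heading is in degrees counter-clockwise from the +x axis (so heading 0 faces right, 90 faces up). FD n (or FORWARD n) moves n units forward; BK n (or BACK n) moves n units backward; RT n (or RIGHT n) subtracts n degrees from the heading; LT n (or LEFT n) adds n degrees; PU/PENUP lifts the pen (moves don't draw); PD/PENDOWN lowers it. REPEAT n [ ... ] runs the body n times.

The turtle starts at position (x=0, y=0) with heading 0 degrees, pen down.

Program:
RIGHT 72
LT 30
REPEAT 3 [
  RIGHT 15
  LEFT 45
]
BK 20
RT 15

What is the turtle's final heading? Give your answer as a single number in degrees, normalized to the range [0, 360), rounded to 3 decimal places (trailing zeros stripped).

Executing turtle program step by step:
Start: pos=(0,0), heading=0, pen down
RT 72: heading 0 -> 288
LT 30: heading 288 -> 318
REPEAT 3 [
  -- iteration 1/3 --
  RT 15: heading 318 -> 303
  LT 45: heading 303 -> 348
  -- iteration 2/3 --
  RT 15: heading 348 -> 333
  LT 45: heading 333 -> 18
  -- iteration 3/3 --
  RT 15: heading 18 -> 3
  LT 45: heading 3 -> 48
]
BK 20: (0,0) -> (-13.383,-14.863) [heading=48, draw]
RT 15: heading 48 -> 33
Final: pos=(-13.383,-14.863), heading=33, 1 segment(s) drawn

Answer: 33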